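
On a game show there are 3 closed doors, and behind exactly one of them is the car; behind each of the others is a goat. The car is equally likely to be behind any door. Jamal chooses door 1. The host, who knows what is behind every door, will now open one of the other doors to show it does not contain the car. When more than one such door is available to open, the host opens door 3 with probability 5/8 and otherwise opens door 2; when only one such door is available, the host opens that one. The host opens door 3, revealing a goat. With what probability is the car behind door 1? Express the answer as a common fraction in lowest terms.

Apply Bayes' rule, conditioning on where the car actually is.
If it is behind door 1 (prior 1/3): door 3 is available, opened with probability 5/8; weight (1/3)·(5/8) = 5/24.
If it is behind door 2 (prior 1/3): only door 3 is available, probability 1; weight (1/3)·1 = 1/3.
If it is behind door 3 (prior 1/3): the host opened door 3, so this case is ruled out; weight (1/3)·0 = 0.
The weights sum to 13/24.
So P(the car behind door 1 | the host opened door 3) = (5/24) / (13/24) = 5/13.

5/13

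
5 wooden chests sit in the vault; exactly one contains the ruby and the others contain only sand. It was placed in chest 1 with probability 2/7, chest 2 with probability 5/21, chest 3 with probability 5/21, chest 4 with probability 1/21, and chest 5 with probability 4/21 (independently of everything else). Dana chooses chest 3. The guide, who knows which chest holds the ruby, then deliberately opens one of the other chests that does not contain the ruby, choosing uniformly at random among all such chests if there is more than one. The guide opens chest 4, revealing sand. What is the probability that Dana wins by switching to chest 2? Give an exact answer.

Condition on the true location of the ruby.
If it is in chest 1 (prior 2/7): the guide has 3 equally likely choices, so probability 1/3; weight (2/7)·(1/3) = 2/21.
If it is in chest 2 (prior 5/21): the guide has 3 equally likely choices, so probability 1/3; weight (5/21)·(1/3) = 5/63.
If it is in chest 3 (prior 5/21): the guide has 4 equally likely choices, so probability 1/4; weight (5/21)·(1/4) = 5/84.
If it is in chest 4 (prior 1/21): the guide opened chest 4, so this case is ruled out; weight (1/21)·0 = 0.
If it is in chest 5 (prior 4/21): the guide has 3 equally likely choices, so probability 1/3; weight (4/21)·(1/3) = 4/63.
The weights sum to 25/84.
So P(the ruby in chest 2 | the guide opened chest 4) = (5/63) / (25/84) = 4/15.

4/15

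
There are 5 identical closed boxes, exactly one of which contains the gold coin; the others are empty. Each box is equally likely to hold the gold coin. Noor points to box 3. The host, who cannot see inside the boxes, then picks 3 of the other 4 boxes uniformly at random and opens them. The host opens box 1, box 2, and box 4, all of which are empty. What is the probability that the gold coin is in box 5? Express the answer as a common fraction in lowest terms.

Because the host chose which boxes to open without knowing where the gold coin is, the choice is independent of the prize location. Learning that none of the 3 opened boxes holds the gold coin simply rules out those 3 locations and leaves the remaining 2 boxes still equally likely by symmetry.
So P(the gold coin in box 5) = 1/2.

1/2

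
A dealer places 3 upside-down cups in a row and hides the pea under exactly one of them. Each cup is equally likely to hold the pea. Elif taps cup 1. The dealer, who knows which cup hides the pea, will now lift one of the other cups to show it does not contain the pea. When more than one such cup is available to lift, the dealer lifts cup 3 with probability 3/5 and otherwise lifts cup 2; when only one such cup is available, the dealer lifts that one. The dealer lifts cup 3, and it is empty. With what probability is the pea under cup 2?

5/8

Condition on the true location of the pea.
If it is under cup 1 (prior 1/3): cup 3 is available, opened with probability 3/5; weight (1/3)·(3/5) = 1/5.
If it is under cup 2 (prior 1/3): only cup 3 is available, probability 1; weight (1/3)·1 = 1/3.
If it is under cup 3 (prior 1/3): the dealer opened cup 3, so this case is ruled out; weight (1/3)·0 = 0.
The weights sum to 8/15.
So P(the pea under cup 2 | the dealer opened cup 3) = (1/3) / (8/15) = 5/8.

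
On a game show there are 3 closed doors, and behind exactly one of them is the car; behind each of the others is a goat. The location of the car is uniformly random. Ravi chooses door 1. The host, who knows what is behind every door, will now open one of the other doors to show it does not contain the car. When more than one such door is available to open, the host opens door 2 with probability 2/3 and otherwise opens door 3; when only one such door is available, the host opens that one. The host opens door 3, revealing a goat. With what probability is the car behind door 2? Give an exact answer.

Consider each possible location of the car in turn.
If it is behind door 1 (prior 1/3): door 2 is available but not opened, probability 1/3; weight (1/3)·(1/3) = 1/9.
If it is behind door 2 (prior 1/3): only door 3 is available, probability 1; weight (1/3)·1 = 1/3.
If it is behind door 3 (prior 1/3): the host opened door 3, so this case is ruled out; weight (1/3)·0 = 0.
The weights sum to 4/9.
So P(the car behind door 2 | the host opened door 3) = (1/3) / (4/9) = 3/4.

3/4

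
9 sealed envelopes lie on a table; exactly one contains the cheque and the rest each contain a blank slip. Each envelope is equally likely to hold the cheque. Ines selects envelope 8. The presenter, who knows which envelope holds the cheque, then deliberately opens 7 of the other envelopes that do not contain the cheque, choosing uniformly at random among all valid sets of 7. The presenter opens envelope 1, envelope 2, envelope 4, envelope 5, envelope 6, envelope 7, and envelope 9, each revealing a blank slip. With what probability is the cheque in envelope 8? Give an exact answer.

1/9

Apply Bayes' rule, conditioning on where the cheque actually is.
If it is in any of envelopes 1, 2, 4, 5, 6, 7, and 9 (prior 1/9 each): that envelope was opened and seen not to hold the prize — ruled out; weight (1/9)·0 = 0 each.
If it is in envelope 3 (prior 1/9): the presenter has no choice, probability 1; weight (1/9)·1 = 1/9.
If it is in envelope 8 (prior 1/9): the presenter has 8 equally likely choices, so probability 1/8; weight (1/9)·(1/8) = 1/72.
The weights sum to 1/8.
So P(the cheque in envelope 8 | the presenter opened envelope 1, envelope 2, envelope 4, envelope 5, envelope 6, envelope 7, and envelope 9) = (1/72) / (1/8) = 1/9.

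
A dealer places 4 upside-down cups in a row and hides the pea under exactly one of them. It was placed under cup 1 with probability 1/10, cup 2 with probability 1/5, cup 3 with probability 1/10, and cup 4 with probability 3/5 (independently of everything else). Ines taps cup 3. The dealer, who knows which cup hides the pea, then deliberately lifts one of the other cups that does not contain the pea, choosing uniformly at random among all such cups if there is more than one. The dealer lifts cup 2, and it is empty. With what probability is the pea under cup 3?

2/23

Condition on the true location of the pea.
If it is under cup 1 (prior 1/10): the dealer has 2 equally likely choices, so probability 1/2; weight (1/10)·(1/2) = 1/20.
If it is under cup 2 (prior 1/5): the dealer opened cup 2, so this case is ruled out; weight (1/5)·0 = 0.
If it is under cup 3 (prior 1/10): the dealer has 3 equally likely choices, so probability 1/3; weight (1/10)·(1/3) = 1/30.
If it is under cup 4 (prior 3/5): the dealer has 2 equally likely choices, so probability 1/2; weight (3/5)·(1/2) = 3/10.
The weights sum to 23/60.
So P(the pea under cup 3 | the dealer opened cup 2) = (1/30) / (23/60) = 2/23.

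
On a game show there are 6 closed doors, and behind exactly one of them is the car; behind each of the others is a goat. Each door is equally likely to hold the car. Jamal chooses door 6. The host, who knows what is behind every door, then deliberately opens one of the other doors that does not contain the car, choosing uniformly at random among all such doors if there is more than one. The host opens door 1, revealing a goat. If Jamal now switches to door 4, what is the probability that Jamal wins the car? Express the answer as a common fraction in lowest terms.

Condition on the true location of the car.
If it is behind door 1 (prior 1/6): the host opened door 1, so this case is ruled out; weight (1/6)·0 = 0.
If it is behind any of doors 2, 3, 4, and 5 (prior 1/6 each): the host has 4 equally likely choices, so probability 1/4; weight (1/6)·(1/4) = 1/24 each.
If it is behind door 6 (prior 1/6): the host has 5 equally likely choices, so probability 1/5; weight (1/6)·(1/5) = 1/30.
The weights sum to 1/5.
So P(the car behind door 4 | the host opened door 1) = (1/24) / (1/5) = 5/24.

5/24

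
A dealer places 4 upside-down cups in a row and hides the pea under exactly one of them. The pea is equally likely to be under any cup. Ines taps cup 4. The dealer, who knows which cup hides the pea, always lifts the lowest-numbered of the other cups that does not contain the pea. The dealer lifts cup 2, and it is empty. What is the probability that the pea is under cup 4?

Condition on the true location of the pea.
If it is under cup 1 (prior 1/4): cup 2 is the lowest-numbered option available, probability 1; weight (1/4)·1 = 1/4.
If it is under cup 2 (prior 1/4): the dealer opened cup 2, so this case is ruled out; weight (1/4)·0 = 0.
If it is under either of cups 3 and 4 (prior 1/4 each): the dealer would have opened cup 1 instead, probability 0; weight (1/4)·0 = 0 each.
The weights sum to 1/4.
So P(the pea under cup 4 | the dealer opened cup 2) = 0 / (1/4) = 0.

0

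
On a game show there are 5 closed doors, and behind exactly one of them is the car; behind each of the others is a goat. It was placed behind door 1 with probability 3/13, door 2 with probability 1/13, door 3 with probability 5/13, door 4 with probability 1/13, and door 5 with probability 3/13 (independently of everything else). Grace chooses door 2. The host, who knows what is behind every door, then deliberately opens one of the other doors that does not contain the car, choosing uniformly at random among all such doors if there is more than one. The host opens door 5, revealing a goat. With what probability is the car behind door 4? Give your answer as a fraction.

Apply Bayes' rule, conditioning on where the car actually is.
If it is behind door 1 (prior 3/13): the host has 3 equally likely choices, so probability 1/3; weight (3/13)·(1/3) = 1/13.
If it is behind door 2 (prior 1/13): the host has 4 equally likely choices, so probability 1/4; weight (1/13)·(1/4) = 1/52.
If it is behind door 3 (prior 5/13): the host has 3 equally likely choices, so probability 1/3; weight (5/13)·(1/3) = 5/39.
If it is behind door 4 (prior 1/13): the host has 3 equally likely choices, so probability 1/3; weight (1/13)·(1/3) = 1/39.
If it is behind door 5 (prior 3/13): the host opened door 5, so this case is ruled out; weight (3/13)·0 = 0.
The weights sum to 1/4.
So P(the car behind door 4 | the host opened door 5) = (1/39) / (1/4) = 4/39.

4/39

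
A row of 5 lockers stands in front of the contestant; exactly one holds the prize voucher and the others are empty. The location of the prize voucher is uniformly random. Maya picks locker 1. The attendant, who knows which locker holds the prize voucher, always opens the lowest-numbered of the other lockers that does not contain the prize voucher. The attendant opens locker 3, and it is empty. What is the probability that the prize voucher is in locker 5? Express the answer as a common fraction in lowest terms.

0

Condition on the true location of the prize voucher.
If it is in any of lockers 1, 4, and 5 (prior 1/5 each): the attendant would have opened locker 2 instead, probability 0; weight (1/5)·0 = 0 each.
If it is in locker 2 (prior 1/5): locker 3 is the lowest-numbered option available, probability 1; weight (1/5)·1 = 1/5.
If it is in locker 3 (prior 1/5): the attendant opened locker 3, so this case is ruled out; weight (1/5)·0 = 0.
The weights sum to 1/5.
So P(the prize voucher in locker 5 | the attendant opened locker 3) = 0 / (1/5) = 0.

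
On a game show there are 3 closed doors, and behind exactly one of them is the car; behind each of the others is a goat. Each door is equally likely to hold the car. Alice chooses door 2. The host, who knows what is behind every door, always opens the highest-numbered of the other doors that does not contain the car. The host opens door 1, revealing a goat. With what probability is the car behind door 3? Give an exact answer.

Consider each possible location of the car in turn.
If it is behind door 1 (prior 1/3): the host opened door 1, so this case is ruled out; weight (1/3)·0 = 0.
If it is behind door 2 (prior 1/3): the host would have opened door 3 instead, probability 0; weight (1/3)·0 = 0.
If it is behind door 3 (prior 1/3): door 1 is the highest-numbered option available, probability 1; weight (1/3)·1 = 1/3.
The weights sum to 1/3.
So P(the car behind door 3 | the host opened door 1) = (1/3) / (1/3) = 1.

1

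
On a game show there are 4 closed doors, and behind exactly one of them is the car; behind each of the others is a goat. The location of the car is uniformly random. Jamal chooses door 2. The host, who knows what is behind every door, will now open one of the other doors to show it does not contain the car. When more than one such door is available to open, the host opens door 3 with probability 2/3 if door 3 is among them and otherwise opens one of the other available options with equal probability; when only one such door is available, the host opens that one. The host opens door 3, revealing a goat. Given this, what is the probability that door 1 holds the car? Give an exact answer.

1/3

Apply Bayes' rule, conditioning on where the car actually is.
If it is behind any of doors 1, 2, and 4 (prior 1/4 each): door 3 is available, opened with probability 2/3; weight (1/4)·(2/3) = 1/6 each.
If it is behind door 3 (prior 1/4): the host opened door 3, so this case is ruled out; weight (1/4)·0 = 0.
The weights sum to 1/2.
So P(the car behind door 1 | the host opened door 3) = (1/6) / (1/2) = 1/3.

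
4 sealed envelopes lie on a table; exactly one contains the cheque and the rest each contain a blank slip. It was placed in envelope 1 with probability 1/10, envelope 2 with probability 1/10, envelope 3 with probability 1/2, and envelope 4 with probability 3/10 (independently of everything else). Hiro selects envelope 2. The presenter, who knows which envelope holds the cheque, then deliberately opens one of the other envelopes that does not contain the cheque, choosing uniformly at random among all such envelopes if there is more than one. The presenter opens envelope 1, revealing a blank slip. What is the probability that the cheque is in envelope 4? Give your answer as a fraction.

9/26

Consider each possible location of the cheque in turn.
If it is in envelope 1 (prior 1/10): the presenter opened envelope 1, so this case is ruled out; weight (1/10)·0 = 0.
If it is in envelope 2 (prior 1/10): the presenter has 3 equally likely choices, so probability 1/3; weight (1/10)·(1/3) = 1/30.
If it is in envelope 3 (prior 1/2): the presenter has 2 equally likely choices, so probability 1/2; weight (1/2)·(1/2) = 1/4.
If it is in envelope 4 (prior 3/10): the presenter has 2 equally likely choices, so probability 1/2; weight (3/10)·(1/2) = 3/20.
The weights sum to 13/30.
So P(the cheque in envelope 4 | the presenter opened envelope 1) = (3/20) / (13/30) = 9/26.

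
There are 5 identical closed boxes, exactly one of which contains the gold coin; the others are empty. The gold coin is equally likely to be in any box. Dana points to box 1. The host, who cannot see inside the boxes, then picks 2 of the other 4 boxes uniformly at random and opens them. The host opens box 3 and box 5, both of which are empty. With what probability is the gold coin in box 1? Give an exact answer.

1/3

Condition on the true location of the gold coin.
If it is in any of boxes 1, 2, and 4 (prior 1/5 each): the host picks exactly this set with probability 1/6 regardless, and none is the prize; weight (1/5)·(1/6) = 1/30 each.
If it is in either of boxes 3 and 5 (prior 1/5 each): that box was opened and seen not to hold the prize — ruled out; weight (1/5)·0 = 0 each.
The weights sum to 1/10.
So P(the gold coin in box 1 | the host opened box 3 and box 5) = (1/30) / (1/10) = 1/3.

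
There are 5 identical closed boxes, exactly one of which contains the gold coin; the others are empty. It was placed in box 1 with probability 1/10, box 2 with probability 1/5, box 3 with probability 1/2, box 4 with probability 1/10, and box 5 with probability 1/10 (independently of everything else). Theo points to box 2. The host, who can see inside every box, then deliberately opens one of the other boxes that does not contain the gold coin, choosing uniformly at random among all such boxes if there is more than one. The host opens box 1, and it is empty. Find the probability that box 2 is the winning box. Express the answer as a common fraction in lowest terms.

3/17

Apply Bayes' rule, conditioning on where the gold coin actually is.
If it is in box 1 (prior 1/10): the host opened box 1, so this case is ruled out; weight (1/10)·0 = 0.
If it is in box 2 (prior 1/5): the host has 4 equally likely choices, so probability 1/4; weight (1/5)·(1/4) = 1/20.
If it is in box 3 (prior 1/2): the host has 3 equally likely choices, so probability 1/3; weight (1/2)·(1/3) = 1/6.
If it is in either of boxes 4 and 5 (prior 1/10 each): the host has 3 equally likely choices, so probability 1/3; weight (1/10)·(1/3) = 1/30 each.
The weights sum to 17/60.
So P(the gold coin in box 2 | the host opened box 1) = (1/20) / (17/60) = 3/17.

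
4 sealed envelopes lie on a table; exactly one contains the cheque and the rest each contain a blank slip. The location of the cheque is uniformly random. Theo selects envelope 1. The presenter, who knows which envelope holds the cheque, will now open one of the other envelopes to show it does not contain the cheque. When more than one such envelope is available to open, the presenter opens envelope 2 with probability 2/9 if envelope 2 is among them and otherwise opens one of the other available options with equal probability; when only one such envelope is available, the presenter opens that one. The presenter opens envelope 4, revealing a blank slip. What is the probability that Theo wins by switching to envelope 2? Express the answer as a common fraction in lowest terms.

3/10

Apply Bayes' rule, conditioning on where the cheque actually is.
If it is in envelope 1 (prior 1/4): envelope 2 is available but not opened; envelope 4 gets probability (1 − 2/9)/2 = 7/18; weight (1/4)·(7/18) = 7/72.
If it is in envelope 2 (prior 1/4): envelope 2 holds the prize so is unavailable; the presenter chooses uniformly among the 2 others, probability 1/2; weight (1/4)·(1/2) = 1/8.
If it is in envelope 3 (prior 1/4): envelope 2 is available but not opened, probability 7/9; weight (1/4)·(7/9) = 7/36.
If it is in envelope 4 (prior 1/4): the presenter opened envelope 4, so this case is ruled out; weight (1/4)·0 = 0.
The weights sum to 5/12.
So P(the cheque in envelope 2 | the presenter opened envelope 4) = (1/8) / (5/12) = 3/10.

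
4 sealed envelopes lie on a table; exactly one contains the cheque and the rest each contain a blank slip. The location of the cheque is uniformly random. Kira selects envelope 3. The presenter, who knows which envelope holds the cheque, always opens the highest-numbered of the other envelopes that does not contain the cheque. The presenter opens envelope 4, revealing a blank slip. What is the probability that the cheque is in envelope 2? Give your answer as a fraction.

Consider each possible location of the cheque in turn.
If it is in any of envelopes 1, 2, and 3 (prior 1/4 each): envelope 4 is the highest-numbered option available, probability 1; weight (1/4)·1 = 1/4 each.
If it is in envelope 4 (prior 1/4): the presenter opened envelope 4, so this case is ruled out; weight (1/4)·0 = 0.
The weights sum to 3/4.
So P(the cheque in envelope 2 | the presenter opened envelope 4) = (1/4) / (3/4) = 1/3.

1/3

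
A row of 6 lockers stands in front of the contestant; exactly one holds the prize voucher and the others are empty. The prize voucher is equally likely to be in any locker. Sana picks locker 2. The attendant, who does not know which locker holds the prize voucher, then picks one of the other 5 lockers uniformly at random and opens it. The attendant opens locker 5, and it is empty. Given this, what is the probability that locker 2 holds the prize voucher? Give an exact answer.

Condition on the true location of the prize voucher.
If it is in any of lockers 1, 2, 3, 4, and 6 (prior 1/6 each): the attendant picks locker 5 with probability 1/5 regardless, and it is not the prize; weight (1/6)·(1/5) = 1/30 each.
If it is in locker 5 (prior 1/6): the attendant opened locker 5, so this case is ruled out; weight (1/6)·0 = 0.
The weights sum to 1/6.
So P(the prize voucher in locker 2 | the attendant opened locker 5) = (1/30) / (1/6) = 1/5.

1/5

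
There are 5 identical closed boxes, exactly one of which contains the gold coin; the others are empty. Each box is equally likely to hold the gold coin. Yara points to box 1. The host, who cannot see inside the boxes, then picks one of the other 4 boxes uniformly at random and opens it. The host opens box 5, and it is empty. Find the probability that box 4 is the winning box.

1/4

Condition on the true location of the gold coin.
If it is in any of boxes 1, 2, 3, and 4 (prior 1/5 each): the host picks box 5 with probability 1/4 regardless, and it is not the prize; weight (1/5)·(1/4) = 1/20 each.
If it is in box 5 (prior 1/5): the host opened box 5, so this case is ruled out; weight (1/5)·0 = 0.
The weights sum to 1/5.
So P(the gold coin in box 4 | the host opened box 5) = (1/20) / (1/5) = 1/4.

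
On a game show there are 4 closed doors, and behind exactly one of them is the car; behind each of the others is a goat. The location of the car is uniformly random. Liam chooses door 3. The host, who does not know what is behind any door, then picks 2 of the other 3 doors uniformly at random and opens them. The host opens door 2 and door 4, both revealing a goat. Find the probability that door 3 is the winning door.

Consider each possible location of the car in turn.
If it is behind either of doors 1 and 3 (prior 1/4 each): the host picks exactly this set with probability 1/3 regardless, and none is the prize; weight (1/4)·(1/3) = 1/12 each.
If it is behind either of doors 2 and 4 (prior 1/4 each): that door was opened and seen not to hold the prize — ruled out; weight (1/4)·0 = 0 each.
The weights sum to 1/6.
So P(the car behind door 3 | the host opened door 2 and door 4) = (1/12) / (1/6) = 1/2.

1/2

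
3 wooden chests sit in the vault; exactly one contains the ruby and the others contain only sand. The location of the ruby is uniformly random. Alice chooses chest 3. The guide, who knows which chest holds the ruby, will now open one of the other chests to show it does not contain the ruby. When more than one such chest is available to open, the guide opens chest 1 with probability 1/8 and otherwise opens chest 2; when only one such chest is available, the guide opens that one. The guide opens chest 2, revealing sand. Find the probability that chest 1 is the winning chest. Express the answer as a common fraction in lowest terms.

8/15

Apply Bayes' rule, conditioning on where the ruby actually is.
If it is in chest 1 (prior 1/3): only chest 2 is available, probability 1; weight (1/3)·1 = 1/3.
If it is in chest 2 (prior 1/3): the guide opened chest 2, so this case is ruled out; weight (1/3)·0 = 0.
If it is in chest 3 (prior 1/3): chest 1 is available but not opened, probability 7/8; weight (1/3)·(7/8) = 7/24.
The weights sum to 5/8.
So P(the ruby in chest 1 | the guide opened chest 2) = (1/3) / (5/8) = 8/15.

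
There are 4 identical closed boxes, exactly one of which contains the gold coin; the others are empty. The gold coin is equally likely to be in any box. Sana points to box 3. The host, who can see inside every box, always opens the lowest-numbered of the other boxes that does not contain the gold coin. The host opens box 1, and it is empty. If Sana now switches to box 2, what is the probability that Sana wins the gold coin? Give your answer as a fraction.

Apply Bayes' rule, conditioning on where the gold coin actually is.
If it is in box 1 (prior 1/4): the host opened box 1, so this case is ruled out; weight (1/4)·0 = 0.
If it is in any of boxes 2, 3, and 4 (prior 1/4 each): box 1 is the lowest-numbered option available, probability 1; weight (1/4)·1 = 1/4 each.
The weights sum to 3/4.
So P(the gold coin in box 2 | the host opened box 1) = (1/4) / (3/4) = 1/3.

1/3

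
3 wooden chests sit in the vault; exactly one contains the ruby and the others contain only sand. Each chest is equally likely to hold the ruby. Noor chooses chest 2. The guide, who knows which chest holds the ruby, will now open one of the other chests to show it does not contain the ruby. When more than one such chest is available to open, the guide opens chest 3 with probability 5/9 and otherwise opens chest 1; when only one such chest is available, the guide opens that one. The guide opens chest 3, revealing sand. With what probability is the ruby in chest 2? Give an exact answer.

Apply Bayes' rule, conditioning on where the ruby actually is.
If it is in chest 1 (prior 1/3): only chest 3 is available, probability 1; weight (1/3)·1 = 1/3.
If it is in chest 2 (prior 1/3): chest 3 is available, opened with probability 5/9; weight (1/3)·(5/9) = 5/27.
If it is in chest 3 (prior 1/3): the guide opened chest 3, so this case is ruled out; weight (1/3)·0 = 0.
The weights sum to 14/27.
So P(the ruby in chest 2 | the guide opened chest 3) = (5/27) / (14/27) = 5/14.

5/14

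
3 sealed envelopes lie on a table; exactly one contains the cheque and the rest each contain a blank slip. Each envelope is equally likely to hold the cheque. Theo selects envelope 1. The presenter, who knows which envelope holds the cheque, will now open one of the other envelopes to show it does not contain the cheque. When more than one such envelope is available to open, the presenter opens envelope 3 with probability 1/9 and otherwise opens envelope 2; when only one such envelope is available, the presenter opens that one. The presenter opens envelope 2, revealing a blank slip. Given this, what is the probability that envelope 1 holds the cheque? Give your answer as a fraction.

8/17

Condition on the true location of the cheque.
If it is in envelope 1 (prior 1/3): envelope 3 is available but not opened, probability 8/9; weight (1/3)·(8/9) = 8/27.
If it is in envelope 2 (prior 1/3): the presenter opened envelope 2, so this case is ruled out; weight (1/3)·0 = 0.
If it is in envelope 3 (prior 1/3): only envelope 2 is available, probability 1; weight (1/3)·1 = 1/3.
The weights sum to 17/27.
So P(the cheque in envelope 1 | the presenter opened envelope 2) = (8/27) / (17/27) = 8/17.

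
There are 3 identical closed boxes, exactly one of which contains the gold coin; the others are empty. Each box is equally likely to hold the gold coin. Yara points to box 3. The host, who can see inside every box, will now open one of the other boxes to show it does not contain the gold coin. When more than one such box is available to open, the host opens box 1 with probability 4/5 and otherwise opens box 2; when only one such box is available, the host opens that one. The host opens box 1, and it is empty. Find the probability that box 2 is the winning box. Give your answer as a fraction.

5/9

Apply Bayes' rule, conditioning on where the gold coin actually is.
If it is in box 1 (prior 1/3): the host opened box 1, so this case is ruled out; weight (1/3)·0 = 0.
If it is in box 2 (prior 1/3): only box 1 is available, probability 1; weight (1/3)·1 = 1/3.
If it is in box 3 (prior 1/3): box 1 is available, opened with probability 4/5; weight (1/3)·(4/5) = 4/15.
The weights sum to 3/5.
So P(the gold coin in box 2 | the host opened box 1) = (1/3) / (3/5) = 5/9.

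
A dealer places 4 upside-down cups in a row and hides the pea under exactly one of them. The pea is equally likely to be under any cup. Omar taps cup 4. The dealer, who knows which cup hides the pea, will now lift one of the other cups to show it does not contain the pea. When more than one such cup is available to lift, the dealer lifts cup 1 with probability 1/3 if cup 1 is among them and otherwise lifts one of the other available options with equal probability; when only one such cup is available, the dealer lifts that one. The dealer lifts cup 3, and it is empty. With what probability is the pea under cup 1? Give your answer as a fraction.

1/3

Condition on the true location of the pea.
If it is under cup 1 (prior 1/4): cup 1 holds the prize so is unavailable; the dealer chooses uniformly among the 2 others, probability 1/2; weight (1/4)·(1/2) = 1/8.
If it is under cup 2 (prior 1/4): cup 1 is available but not opened, probability 2/3; weight (1/4)·(2/3) = 1/6.
If it is under cup 3 (prior 1/4): the dealer opened cup 3, so this case is ruled out; weight (1/4)·0 = 0.
If it is under cup 4 (prior 1/4): cup 1 is available but not opened; cup 3 gets probability (1 − 1/3)/2 = 1/3; weight (1/4)·(1/3) = 1/12.
The weights sum to 3/8.
So P(the pea under cup 1 | the dealer opened cup 3) = (1/8) / (3/8) = 1/3.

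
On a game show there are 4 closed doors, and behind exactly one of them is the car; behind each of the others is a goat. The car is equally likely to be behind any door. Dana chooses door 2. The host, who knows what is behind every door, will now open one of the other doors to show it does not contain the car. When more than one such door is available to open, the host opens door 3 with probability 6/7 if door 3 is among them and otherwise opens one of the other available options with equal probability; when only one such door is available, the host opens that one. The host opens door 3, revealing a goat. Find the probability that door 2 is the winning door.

Consider each possible location of the car in turn.
If it is behind any of doors 1, 2, and 4 (prior 1/4 each): door 3 is available, opened with probability 6/7; weight (1/4)·(6/7) = 3/14 each.
If it is behind door 3 (prior 1/4): the host opened door 3, so this case is ruled out; weight (1/4)·0 = 0.
The weights sum to 9/14.
So P(the car behind door 2 | the host opened door 3) = (3/14) / (9/14) = 1/3.

1/3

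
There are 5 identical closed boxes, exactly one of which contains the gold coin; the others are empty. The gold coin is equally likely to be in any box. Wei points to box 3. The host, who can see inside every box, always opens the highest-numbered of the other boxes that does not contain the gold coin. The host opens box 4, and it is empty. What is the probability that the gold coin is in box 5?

1

Apply Bayes' rule, conditioning on where the gold coin actually is.
If it is in any of boxes 1, 2, and 3 (prior 1/5 each): the host would have opened box 5 instead, probability 0; weight (1/5)·0 = 0 each.
If it is in box 4 (prior 1/5): the host opened box 4, so this case is ruled out; weight (1/5)·0 = 0.
If it is in box 5 (prior 1/5): box 4 is the highest-numbered option available, probability 1; weight (1/5)·1 = 1/5.
The weights sum to 1/5.
So P(the gold coin in box 5 | the host opened box 4) = (1/5) / (1/5) = 1.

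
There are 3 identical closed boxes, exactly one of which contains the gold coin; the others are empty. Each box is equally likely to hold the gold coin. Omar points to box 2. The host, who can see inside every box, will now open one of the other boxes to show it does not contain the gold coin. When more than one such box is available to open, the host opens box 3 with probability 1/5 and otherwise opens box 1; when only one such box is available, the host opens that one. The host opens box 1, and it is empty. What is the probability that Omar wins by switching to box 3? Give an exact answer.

Condition on the true location of the gold coin.
If it is in box 1 (prior 1/3): the host opened box 1, so this case is ruled out; weight (1/3)·0 = 0.
If it is in box 2 (prior 1/3): box 3 is available but not opened, probability 4/5; weight (1/3)·(4/5) = 4/15.
If it is in box 3 (prior 1/3): only box 1 is available, probability 1; weight (1/3)·1 = 1/3.
The weights sum to 3/5.
So P(the gold coin in box 3 | the host opened box 1) = (1/3) / (3/5) = 5/9.

5/9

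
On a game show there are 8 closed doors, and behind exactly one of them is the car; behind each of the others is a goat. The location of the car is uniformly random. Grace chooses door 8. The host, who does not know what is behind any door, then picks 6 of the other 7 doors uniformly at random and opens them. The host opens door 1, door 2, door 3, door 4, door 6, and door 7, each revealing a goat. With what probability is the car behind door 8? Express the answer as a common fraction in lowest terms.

1/2

Consider each possible location of the car in turn.
If it is behind any of doors 1, 2, 3, 4, 6, and 7 (prior 1/8 each): that door was opened and seen not to hold the prize — ruled out; weight (1/8)·0 = 0 each.
If it is behind either of doors 5 and 8 (prior 1/8 each): the host picks exactly this set with probability 1/7 regardless, and none is the prize; weight (1/8)·(1/7) = 1/56 each.
The weights sum to 1/28.
So P(the car behind door 8 | the host opened door 1, door 2, door 3, door 4, door 6, and door 7) = (1/56) / (1/28) = 1/2.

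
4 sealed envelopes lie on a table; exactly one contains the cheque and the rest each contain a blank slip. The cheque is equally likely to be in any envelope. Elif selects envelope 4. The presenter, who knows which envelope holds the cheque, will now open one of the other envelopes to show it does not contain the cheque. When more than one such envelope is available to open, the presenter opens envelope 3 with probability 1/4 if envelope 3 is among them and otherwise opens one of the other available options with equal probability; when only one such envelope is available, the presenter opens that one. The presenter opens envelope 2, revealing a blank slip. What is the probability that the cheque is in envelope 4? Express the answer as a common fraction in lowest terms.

Apply Bayes' rule, conditioning on where the cheque actually is.
If it is in envelope 1 (prior 1/4): envelope 3 is available but not opened, probability 3/4; weight (1/4)·(3/4) = 3/16.
If it is in envelope 2 (prior 1/4): the presenter opened envelope 2, so this case is ruled out; weight (1/4)·0 = 0.
If it is in envelope 3 (prior 1/4): envelope 3 holds the prize so is unavailable; the presenter chooses uniformly among the 2 others, probability 1/2; weight (1/4)·(1/2) = 1/8.
If it is in envelope 4 (prior 1/4): envelope 3 is available but not opened; envelope 2 gets probability (1 − 1/4)/2 = 3/8; weight (1/4)·(3/8) = 3/32.
The weights sum to 13/32.
So P(the cheque in envelope 4 | the presenter opened envelope 2) = (3/32) / (13/32) = 3/13.

3/13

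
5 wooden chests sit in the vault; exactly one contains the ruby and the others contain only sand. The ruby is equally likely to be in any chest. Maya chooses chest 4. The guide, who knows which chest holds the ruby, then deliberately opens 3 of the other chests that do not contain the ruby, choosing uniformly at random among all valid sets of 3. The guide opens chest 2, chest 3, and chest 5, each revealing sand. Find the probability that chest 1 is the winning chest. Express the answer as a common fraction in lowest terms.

4/5

Apply Bayes' rule, conditioning on where the ruby actually is.
If it is in chest 1 (prior 1/5): the guide has no choice, probability 1; weight (1/5)·1 = 1/5.
If it is in any of chests 2, 3, and 5 (prior 1/5 each): that chest was opened and seen not to hold the prize — ruled out; weight (1/5)·0 = 0 each.
If it is in chest 4 (prior 1/5): the guide has 4 equally likely choices, so probability 1/4; weight (1/5)·(1/4) = 1/20.
The weights sum to 1/4.
So P(the ruby in chest 1 | the guide opened chest 2, chest 3, and chest 5) = (1/5) / (1/4) = 4/5.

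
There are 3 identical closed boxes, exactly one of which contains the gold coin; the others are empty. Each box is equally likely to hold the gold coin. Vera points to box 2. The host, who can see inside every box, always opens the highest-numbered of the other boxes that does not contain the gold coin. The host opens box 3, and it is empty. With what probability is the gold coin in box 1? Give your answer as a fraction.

Consider each possible location of the gold coin in turn.
If it is in either of boxes 1 and 2 (prior 1/3 each): box 3 is the highest-numbered option available, probability 1; weight (1/3)·1 = 1/3 each.
If it is in box 3 (prior 1/3): the host opened box 3, so this case is ruled out; weight (1/3)·0 = 0.
The weights sum to 2/3.
So P(the gold coin in box 1 | the host opened box 3) = (1/3) / (2/3) = 1/2.

1/2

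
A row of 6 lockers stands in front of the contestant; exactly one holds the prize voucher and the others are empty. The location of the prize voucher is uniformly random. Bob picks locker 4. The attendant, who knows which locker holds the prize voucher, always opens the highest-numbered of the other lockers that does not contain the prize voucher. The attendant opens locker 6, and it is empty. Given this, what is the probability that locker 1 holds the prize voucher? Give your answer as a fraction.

Apply Bayes' rule, conditioning on where the prize voucher actually is.
If it is in any of lockers 1, 2, 3, 4, and 5 (prior 1/6 each): locker 6 is the highest-numbered option available, probability 1; weight (1/6)·1 = 1/6 each.
If it is in locker 6 (prior 1/6): the attendant opened locker 6, so this case is ruled out; weight (1/6)·0 = 0.
The weights sum to 5/6.
So P(the prize voucher in locker 1 | the attendant opened locker 6) = (1/6) / (5/6) = 1/5.

1/5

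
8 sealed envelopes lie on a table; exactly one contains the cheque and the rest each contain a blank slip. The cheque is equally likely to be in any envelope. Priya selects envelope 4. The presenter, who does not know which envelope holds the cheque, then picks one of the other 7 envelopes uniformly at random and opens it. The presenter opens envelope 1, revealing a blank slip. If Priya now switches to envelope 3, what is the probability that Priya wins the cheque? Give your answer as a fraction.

Because the presenter chose which envelope to open without knowing where the cheque is, the choice is independent of the prize location. Learning that envelope 1 does not hold the cheque simply rules out that one location and leaves the remaining 7 envelopes still equally likely by symmetry.
So P(the cheque in envelope 3) = 1/7.

1/7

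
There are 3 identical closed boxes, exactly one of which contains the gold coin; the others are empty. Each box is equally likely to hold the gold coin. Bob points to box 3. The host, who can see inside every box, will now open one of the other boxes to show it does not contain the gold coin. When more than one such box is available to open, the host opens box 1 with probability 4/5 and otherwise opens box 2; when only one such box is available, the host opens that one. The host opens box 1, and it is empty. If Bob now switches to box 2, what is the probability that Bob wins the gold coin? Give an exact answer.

5/9

Consider each possible location of the gold coin in turn.
If it is in box 1 (prior 1/3): the host opened box 1, so this case is ruled out; weight (1/3)·0 = 0.
If it is in box 2 (prior 1/3): only box 1 is available, probability 1; weight (1/3)·1 = 1/3.
If it is in box 3 (prior 1/3): box 1 is available, opened with probability 4/5; weight (1/3)·(4/5) = 4/15.
The weights sum to 3/5.
So P(the gold coin in box 2 | the host opened box 1) = (1/3) / (3/5) = 5/9.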